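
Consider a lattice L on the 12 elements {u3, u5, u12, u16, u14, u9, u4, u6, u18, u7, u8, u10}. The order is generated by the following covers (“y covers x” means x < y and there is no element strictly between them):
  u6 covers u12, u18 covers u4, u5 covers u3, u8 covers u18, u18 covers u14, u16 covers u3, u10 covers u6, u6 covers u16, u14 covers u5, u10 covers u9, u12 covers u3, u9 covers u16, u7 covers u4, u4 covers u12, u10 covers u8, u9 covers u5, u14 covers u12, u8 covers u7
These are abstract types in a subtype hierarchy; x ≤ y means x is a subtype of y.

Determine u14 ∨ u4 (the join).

u18

Common upper bounds of {u14, u4}: u10, u18, u8.
The least among these is u18.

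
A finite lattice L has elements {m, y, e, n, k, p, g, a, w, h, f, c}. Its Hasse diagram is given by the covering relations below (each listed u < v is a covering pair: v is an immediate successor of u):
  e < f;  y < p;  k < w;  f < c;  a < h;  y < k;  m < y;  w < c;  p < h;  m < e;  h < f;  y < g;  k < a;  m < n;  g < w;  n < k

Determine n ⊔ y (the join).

k

Common upper bounds of {n, y}: a, c, f, h, k, w.
The least among these is k.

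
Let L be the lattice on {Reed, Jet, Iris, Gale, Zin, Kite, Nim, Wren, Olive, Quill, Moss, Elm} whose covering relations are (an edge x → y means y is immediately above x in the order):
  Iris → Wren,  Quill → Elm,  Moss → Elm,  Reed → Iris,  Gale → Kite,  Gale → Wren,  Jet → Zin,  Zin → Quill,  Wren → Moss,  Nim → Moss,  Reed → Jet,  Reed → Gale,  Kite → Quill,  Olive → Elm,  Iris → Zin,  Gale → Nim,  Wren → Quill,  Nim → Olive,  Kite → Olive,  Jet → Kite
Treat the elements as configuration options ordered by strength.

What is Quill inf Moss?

Wren

Common lower bounds of {Quill, Moss}: Gale, Iris, Reed, Wren.
The greatest among these is Wren.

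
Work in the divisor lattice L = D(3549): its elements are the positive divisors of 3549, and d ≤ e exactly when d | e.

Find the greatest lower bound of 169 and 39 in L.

Common lower bounds of {169, 39}: 1, 13.
The greatest among these is 13.

13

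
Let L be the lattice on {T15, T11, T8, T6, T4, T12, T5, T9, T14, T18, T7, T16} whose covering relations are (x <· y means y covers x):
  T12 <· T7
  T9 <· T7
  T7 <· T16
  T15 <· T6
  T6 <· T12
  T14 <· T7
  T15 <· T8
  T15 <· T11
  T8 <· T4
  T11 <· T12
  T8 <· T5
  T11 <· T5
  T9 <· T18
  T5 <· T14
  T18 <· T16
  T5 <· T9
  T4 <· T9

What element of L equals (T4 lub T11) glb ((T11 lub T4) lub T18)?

T9

T4 ∨ T11 = T9
T11 ∨ T4 = T9
T9 ∨ T18 = T18
T9 ∧ T18 = T9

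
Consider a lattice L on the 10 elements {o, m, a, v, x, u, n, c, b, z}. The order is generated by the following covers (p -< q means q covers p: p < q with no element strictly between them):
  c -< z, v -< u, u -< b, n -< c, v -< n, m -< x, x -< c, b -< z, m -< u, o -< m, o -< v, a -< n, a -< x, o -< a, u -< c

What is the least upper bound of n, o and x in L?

Common upper bounds of {n, o, x}: c, z.
The least among these is c.

c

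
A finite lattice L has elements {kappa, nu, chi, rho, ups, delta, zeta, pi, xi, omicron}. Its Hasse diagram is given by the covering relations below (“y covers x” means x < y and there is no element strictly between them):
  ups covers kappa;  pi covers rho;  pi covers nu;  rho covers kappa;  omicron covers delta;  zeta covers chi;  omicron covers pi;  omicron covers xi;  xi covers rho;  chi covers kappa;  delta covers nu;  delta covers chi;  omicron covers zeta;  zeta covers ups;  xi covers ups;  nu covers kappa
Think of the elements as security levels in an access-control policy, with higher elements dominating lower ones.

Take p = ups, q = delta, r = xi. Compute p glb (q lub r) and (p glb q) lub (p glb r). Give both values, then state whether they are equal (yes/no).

q lub r = omicron, so p glb (q lub r) = ups glb omicron = ups.
p glb q = kappa and p glb r = ups, so (p glb q) lub (p glb r) = kappa lub ups = ups.
Equal: yes.

ups; ups; yes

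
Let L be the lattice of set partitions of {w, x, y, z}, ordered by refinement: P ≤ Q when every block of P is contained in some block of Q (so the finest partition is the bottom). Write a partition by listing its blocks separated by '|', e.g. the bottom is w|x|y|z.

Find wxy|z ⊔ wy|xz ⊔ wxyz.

wxyz

The join of wxy|z, wy|xz, wxyz merges any blocks that overlap across the partitions, giving wxyz.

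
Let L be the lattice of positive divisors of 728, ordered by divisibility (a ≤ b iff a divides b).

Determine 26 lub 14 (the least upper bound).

Common upper bounds of {26, 14}: 182, 364, 728.
The least among these is 182.

182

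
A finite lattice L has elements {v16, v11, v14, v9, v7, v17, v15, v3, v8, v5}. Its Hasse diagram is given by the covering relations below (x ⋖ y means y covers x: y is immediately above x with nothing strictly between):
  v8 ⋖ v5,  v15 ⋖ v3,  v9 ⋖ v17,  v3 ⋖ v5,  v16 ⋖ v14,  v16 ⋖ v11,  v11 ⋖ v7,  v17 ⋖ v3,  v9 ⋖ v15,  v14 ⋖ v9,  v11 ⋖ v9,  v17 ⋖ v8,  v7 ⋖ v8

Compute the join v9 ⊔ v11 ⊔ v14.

v9

Common upper bounds of {v9, v11, v14}: v15, v17, v3, v5, v8, v9.
The least among these is v9.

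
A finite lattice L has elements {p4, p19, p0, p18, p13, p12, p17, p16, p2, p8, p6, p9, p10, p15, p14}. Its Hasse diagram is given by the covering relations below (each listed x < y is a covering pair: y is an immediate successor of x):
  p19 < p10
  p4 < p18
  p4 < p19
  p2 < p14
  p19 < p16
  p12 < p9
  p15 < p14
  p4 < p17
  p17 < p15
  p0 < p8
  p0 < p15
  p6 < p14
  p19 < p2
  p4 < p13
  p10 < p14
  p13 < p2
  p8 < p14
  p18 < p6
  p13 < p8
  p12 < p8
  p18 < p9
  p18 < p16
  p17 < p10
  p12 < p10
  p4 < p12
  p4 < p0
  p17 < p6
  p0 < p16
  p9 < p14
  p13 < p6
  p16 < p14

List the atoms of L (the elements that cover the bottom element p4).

The atoms are exactly the elements that cover p4: p0, p12, p13, p17, p18, p19.

p0, p12, p13, p17, p18, p19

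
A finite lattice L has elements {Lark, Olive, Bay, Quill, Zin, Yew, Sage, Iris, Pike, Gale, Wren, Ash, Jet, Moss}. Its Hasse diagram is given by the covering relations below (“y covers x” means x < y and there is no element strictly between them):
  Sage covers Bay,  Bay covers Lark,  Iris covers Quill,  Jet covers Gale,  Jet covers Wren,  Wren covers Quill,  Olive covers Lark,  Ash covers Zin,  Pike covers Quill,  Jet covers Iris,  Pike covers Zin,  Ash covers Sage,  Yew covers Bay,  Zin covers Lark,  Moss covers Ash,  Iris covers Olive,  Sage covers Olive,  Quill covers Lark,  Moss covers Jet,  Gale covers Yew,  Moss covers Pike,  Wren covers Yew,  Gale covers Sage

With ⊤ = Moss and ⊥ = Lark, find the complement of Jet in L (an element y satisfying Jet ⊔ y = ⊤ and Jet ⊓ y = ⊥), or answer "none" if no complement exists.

Need y with Jet ∨ y = Moss and Jet ∧ y = Lark.
Checking each element gives: Zin.

Zin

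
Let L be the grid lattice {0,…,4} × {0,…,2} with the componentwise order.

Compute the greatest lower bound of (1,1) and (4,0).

(1,0)

In a product of chains, the meet is componentwise min, giving (1,0).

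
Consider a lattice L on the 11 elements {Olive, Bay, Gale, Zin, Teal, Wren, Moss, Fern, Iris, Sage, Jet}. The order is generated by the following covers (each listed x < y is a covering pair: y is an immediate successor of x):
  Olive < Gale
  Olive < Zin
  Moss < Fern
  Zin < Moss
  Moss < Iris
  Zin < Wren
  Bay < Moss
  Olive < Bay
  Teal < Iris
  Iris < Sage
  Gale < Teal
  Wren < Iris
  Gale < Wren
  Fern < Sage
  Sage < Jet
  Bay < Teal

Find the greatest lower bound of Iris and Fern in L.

Moss

Common lower bounds of {Iris, Fern}: Bay, Moss, Olive, Zin.
The greatest among these is Moss.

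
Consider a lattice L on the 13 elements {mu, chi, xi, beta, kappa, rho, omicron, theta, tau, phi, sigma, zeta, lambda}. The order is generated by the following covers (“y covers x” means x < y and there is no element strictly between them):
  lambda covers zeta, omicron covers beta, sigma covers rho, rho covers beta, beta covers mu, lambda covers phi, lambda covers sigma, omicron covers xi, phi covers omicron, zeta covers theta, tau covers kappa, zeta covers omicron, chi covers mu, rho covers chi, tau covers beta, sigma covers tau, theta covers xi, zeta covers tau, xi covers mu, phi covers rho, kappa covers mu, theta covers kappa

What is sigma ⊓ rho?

rho

Common lower bounds of {sigma, rho}: beta, chi, mu, rho.
The greatest among these is rho.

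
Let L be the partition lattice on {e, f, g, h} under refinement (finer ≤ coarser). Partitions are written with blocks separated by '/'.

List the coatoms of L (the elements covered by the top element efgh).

The coatoms are exactly the elements covered by efgh: e/fgh, ef/gh, efg/h, efh/g, eg/fh, egh/f, eh/fg.

e/fgh, ef/gh, efg/h, efh/g, eg/fh, egh/f, eh/fg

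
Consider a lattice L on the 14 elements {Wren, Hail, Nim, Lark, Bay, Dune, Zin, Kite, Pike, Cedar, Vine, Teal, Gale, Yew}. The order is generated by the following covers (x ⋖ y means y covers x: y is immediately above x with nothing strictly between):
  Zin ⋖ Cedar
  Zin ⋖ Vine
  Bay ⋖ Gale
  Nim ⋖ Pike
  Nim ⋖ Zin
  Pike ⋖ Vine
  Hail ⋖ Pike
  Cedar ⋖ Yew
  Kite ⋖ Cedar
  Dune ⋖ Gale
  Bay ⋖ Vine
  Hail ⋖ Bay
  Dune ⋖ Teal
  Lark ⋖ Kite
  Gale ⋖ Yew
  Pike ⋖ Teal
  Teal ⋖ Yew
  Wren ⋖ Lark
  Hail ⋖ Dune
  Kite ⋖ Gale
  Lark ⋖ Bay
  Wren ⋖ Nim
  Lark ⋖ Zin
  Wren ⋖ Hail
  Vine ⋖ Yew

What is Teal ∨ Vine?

Yew

Common upper bounds of {Teal, Vine}: Yew.
The least among these is Yew.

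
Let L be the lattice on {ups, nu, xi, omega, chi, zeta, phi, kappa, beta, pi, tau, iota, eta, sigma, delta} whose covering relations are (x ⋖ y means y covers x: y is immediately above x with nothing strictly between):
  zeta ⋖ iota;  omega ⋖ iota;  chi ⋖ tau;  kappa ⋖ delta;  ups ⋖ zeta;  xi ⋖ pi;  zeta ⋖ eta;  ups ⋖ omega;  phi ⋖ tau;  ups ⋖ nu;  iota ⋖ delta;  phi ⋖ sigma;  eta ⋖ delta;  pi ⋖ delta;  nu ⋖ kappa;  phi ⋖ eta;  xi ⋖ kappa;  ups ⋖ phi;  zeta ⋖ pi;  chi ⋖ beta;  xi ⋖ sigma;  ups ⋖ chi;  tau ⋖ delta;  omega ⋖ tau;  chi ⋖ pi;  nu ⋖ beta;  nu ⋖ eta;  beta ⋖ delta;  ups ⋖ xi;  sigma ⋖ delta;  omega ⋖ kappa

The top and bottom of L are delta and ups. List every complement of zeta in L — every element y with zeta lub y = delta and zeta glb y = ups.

Need y with zeta ∨ y = delta and zeta ∧ y = ups.
Checking each element gives: beta, kappa, sigma, tau.

beta, kappa, sigma, tau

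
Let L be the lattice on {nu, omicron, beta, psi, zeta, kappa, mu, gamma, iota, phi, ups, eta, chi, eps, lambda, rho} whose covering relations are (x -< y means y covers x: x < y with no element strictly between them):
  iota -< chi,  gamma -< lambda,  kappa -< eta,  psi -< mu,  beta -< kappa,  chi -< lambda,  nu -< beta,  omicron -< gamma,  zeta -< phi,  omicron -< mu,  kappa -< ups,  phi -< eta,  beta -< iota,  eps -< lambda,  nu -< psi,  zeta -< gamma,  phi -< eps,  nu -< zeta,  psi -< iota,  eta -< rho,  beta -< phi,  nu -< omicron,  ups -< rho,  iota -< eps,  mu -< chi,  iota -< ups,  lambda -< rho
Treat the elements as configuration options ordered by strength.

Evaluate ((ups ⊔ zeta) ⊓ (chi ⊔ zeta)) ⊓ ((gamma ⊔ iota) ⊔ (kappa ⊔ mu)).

lambda

ups ∨ zeta = rho
chi ∨ zeta = lambda
rho ∧ lambda = lambda
gamma ∨ iota = lambda
kappa ∨ mu = rho
lambda ∨ rho = rho
lambda ∧ rho = lambda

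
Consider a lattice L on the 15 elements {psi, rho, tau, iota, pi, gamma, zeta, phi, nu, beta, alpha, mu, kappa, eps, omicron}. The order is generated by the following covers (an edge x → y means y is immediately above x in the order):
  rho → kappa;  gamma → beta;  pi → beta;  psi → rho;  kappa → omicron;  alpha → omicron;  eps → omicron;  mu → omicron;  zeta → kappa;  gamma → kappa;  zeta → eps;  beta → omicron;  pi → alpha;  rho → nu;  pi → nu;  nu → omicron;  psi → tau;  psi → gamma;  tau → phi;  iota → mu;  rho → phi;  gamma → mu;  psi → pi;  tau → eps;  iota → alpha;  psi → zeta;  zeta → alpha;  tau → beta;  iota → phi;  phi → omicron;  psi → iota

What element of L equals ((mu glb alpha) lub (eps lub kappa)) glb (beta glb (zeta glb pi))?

mu ∧ alpha = iota
eps ∨ kappa = omicron
iota ∨ omicron = omicron
zeta ∧ pi = psi
beta ∧ psi = psi
omicron ∧ psi = psi

psi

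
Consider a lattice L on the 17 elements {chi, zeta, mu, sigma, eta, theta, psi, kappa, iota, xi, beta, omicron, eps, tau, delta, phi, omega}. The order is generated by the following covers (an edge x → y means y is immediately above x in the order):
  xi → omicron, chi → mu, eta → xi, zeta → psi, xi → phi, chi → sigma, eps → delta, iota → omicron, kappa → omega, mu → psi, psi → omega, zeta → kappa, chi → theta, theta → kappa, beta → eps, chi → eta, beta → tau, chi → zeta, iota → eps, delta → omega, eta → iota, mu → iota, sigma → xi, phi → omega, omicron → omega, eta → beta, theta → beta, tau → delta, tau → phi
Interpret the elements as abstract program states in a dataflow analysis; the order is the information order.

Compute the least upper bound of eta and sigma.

Common upper bounds of {eta, sigma}: omega, omicron, phi, xi.
The least among these is xi.

xi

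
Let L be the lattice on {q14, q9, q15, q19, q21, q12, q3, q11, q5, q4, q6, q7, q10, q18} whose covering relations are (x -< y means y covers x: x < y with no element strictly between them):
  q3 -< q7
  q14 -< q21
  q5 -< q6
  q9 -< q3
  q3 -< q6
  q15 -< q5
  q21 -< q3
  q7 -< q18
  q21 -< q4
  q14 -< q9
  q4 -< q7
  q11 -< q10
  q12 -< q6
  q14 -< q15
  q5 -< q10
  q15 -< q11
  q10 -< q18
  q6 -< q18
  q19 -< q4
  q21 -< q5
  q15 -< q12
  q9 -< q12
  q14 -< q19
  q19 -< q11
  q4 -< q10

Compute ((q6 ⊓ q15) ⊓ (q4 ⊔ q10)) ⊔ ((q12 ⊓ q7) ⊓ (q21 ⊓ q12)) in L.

q6 ∧ q15 = q15
q4 ∨ q10 = q10
q15 ∧ q10 = q15
q12 ∧ q7 = q9
q21 ∧ q12 = q14
q9 ∧ q14 = q14
q15 ∨ q14 = q15

q15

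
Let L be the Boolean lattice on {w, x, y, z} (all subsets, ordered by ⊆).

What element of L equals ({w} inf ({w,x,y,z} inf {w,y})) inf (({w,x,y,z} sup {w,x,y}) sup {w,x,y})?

{w,x,y,z} ∧ {w,y} = {w,y}
{w} ∧ {w,y} = {w}
{w,x,y,z} ∨ {w,x,y} = {w,x,y,z}
{w,x,y,z} ∨ {w,x,y} = {w,x,y,z}
{w} ∧ {w,x,y,z} = {w}

{w}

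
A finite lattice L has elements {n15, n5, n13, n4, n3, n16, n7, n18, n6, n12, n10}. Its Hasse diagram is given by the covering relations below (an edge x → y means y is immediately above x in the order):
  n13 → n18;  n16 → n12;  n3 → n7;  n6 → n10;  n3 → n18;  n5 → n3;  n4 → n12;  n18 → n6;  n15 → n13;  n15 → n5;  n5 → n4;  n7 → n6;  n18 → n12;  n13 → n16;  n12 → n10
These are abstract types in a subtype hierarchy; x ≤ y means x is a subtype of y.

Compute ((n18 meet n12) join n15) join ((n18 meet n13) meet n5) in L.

n18

n18 ∧ n12 = n18
n18 ∨ n15 = n18
n18 ∧ n13 = n13
n13 ∧ n5 = n15
n18 ∨ n15 = n18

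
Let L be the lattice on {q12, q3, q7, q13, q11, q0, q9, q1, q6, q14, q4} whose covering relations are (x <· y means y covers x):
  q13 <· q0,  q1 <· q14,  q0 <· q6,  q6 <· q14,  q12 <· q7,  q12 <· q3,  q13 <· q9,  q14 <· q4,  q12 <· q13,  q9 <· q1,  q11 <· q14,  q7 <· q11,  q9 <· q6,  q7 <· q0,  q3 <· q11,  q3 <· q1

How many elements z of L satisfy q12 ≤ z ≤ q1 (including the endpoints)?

The interval [q12, q1] = {q1, q12, q13, q3, q9}, which has 5 elements.

5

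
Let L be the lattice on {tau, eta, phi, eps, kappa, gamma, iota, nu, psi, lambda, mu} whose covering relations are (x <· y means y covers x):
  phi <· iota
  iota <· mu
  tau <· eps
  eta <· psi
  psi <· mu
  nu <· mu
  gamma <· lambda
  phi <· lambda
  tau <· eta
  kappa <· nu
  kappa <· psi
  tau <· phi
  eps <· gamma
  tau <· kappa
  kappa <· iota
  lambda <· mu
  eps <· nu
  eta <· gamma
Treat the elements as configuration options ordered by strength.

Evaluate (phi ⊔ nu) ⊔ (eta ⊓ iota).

phi ∨ nu = mu
eta ∧ iota = tau
mu ∨ tau = mu

mu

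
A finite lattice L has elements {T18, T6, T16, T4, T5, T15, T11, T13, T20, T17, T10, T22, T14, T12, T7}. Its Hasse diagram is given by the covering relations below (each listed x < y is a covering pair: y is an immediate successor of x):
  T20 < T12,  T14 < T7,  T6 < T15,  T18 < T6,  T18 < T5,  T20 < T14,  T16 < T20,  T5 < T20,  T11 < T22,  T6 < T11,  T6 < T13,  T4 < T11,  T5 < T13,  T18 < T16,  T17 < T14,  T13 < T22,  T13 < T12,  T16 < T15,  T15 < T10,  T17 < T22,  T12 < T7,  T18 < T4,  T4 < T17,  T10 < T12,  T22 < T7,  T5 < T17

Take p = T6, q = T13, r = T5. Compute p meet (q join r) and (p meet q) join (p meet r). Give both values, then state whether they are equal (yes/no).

q join r = T13, so p meet (q join r) = T6 meet T13 = T6.
p meet q = T6 and p meet r = T18, so (p meet q) join (p meet r) = T6 join T18 = T6.
Equal: yes.

T6; T6; yes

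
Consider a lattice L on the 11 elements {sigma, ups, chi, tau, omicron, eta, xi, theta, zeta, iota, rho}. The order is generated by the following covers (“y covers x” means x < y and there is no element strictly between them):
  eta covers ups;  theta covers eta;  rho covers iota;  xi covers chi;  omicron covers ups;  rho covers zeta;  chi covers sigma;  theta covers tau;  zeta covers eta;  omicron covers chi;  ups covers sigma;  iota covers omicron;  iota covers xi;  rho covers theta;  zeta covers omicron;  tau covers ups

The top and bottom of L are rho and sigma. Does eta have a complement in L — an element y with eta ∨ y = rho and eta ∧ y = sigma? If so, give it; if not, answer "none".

xi

Need y with eta ∨ y = rho and eta ∧ y = sigma.
Checking each element gives: xi.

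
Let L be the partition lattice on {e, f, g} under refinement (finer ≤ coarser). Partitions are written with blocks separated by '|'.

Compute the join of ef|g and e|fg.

The join of ef|g and e|fg merges any blocks that overlap across the partitions, giving efg.

efg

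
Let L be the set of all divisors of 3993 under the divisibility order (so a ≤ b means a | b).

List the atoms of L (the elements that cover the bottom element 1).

11, 3

The atoms are exactly the elements that cover 1: 11, 3.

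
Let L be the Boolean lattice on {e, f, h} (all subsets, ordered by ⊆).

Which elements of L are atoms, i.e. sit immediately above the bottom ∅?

The atoms are exactly the elements that cover ∅: {e}, {f}, {h}.

{e}, {f}, {h}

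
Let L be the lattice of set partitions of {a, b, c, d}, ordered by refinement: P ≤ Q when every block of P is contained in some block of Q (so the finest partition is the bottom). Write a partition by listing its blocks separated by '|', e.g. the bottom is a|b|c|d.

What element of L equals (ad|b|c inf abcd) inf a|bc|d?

ad|b|c ∧ abcd = ad|b|c
ad|b|c ∧ a|bc|d = a|b|c|d

a|b|c|d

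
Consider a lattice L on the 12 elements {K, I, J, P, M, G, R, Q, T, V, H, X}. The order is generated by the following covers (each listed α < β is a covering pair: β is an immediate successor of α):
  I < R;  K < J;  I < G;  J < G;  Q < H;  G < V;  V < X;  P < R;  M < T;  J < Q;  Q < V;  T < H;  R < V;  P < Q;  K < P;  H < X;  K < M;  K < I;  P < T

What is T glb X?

T

Common lower bounds of {T, X}: K, M, P, T.
The greatest among these is T.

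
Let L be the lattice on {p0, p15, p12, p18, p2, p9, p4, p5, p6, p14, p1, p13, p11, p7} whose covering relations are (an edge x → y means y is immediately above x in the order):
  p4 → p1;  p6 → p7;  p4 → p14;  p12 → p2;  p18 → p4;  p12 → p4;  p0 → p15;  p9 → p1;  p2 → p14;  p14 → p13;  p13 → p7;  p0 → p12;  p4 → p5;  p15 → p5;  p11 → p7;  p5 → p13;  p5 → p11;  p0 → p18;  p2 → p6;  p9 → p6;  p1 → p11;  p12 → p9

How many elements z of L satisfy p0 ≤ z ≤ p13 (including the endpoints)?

The interval [p0, p13] = {p0, p12, p13, p14, p15, p18, p2, p4, p5}, which has 9 elements.

9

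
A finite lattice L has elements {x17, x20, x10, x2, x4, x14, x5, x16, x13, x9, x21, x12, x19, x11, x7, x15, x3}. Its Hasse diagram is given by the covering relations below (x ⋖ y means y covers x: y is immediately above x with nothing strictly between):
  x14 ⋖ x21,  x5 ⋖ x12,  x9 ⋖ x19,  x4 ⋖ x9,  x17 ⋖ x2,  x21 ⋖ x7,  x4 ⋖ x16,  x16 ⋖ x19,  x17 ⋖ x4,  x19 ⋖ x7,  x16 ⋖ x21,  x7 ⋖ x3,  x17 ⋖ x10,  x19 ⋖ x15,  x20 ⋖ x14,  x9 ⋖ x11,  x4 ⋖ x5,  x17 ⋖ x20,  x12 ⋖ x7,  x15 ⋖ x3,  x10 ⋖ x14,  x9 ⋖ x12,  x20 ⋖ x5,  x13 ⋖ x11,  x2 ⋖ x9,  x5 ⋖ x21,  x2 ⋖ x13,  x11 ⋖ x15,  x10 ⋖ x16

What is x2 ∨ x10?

Common upper bounds of {x2, x10}: x15, x19, x3, x7.
The least among these is x19.

x19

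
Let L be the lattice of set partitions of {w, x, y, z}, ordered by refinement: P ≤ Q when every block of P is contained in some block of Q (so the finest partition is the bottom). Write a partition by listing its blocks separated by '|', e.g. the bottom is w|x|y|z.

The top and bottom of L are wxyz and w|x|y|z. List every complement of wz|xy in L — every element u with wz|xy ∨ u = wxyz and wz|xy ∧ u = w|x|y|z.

wx|yz, wx|y|z, wy|xz, wy|x|z, w|xz|y, w|x|yz

Need u with wz|xy ∨ u = wxyz and wz|xy ∧ u = w|x|y|z.
Checking each element gives: wx|yz, wx|y|z, wy|xz, wy|x|z, w|xz|y, w|x|yz.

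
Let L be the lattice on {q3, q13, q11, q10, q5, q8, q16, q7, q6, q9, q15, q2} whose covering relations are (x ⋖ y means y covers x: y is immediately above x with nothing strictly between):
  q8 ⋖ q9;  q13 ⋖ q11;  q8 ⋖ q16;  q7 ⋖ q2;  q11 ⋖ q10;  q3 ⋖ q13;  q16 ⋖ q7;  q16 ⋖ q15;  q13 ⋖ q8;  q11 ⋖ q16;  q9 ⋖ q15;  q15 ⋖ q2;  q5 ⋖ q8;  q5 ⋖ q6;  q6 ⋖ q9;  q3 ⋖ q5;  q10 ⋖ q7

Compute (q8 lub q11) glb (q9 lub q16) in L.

q8 ∨ q11 = q16
q9 ∨ q16 = q15
q16 ∧ q15 = q16

q16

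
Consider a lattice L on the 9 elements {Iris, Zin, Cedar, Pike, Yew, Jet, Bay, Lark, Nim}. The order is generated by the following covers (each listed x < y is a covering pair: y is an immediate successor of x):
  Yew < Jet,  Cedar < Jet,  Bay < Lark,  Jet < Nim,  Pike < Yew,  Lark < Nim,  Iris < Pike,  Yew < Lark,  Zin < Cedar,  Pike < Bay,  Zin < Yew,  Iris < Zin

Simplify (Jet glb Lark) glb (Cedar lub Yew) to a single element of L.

Yew

Jet ∧ Lark = Yew
Cedar ∨ Yew = Jet
Yew ∧ Jet = Yew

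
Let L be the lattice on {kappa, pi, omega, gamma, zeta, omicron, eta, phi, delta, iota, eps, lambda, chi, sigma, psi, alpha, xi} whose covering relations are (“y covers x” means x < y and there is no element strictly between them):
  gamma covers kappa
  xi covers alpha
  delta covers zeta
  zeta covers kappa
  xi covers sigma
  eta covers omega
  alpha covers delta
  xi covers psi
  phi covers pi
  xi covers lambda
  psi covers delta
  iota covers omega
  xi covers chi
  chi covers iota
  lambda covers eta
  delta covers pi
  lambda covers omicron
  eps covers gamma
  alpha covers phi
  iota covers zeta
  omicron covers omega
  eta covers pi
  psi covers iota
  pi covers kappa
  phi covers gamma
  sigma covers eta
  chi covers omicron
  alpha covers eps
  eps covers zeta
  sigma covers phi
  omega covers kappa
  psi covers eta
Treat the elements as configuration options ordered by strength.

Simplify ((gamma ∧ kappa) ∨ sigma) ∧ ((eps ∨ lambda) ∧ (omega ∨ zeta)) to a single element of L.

gamma ∧ kappa = kappa
kappa ∨ sigma = sigma
eps ∨ lambda = xi
omega ∨ zeta = iota
xi ∧ iota = iota
sigma ∧ iota = omega

omega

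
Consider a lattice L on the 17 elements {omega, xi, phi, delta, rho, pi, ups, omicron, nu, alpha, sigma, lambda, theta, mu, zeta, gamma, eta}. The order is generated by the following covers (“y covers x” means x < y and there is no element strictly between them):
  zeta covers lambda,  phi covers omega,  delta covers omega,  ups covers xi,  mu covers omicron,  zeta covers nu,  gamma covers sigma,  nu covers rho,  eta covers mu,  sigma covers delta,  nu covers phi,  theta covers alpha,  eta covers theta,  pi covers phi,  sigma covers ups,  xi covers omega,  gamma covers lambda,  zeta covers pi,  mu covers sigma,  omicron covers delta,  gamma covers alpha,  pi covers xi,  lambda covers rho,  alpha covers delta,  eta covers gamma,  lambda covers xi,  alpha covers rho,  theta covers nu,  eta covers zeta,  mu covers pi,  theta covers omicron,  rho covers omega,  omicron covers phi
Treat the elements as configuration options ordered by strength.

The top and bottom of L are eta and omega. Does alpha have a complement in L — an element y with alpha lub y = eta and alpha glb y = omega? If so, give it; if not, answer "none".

Need y with alpha ∨ y = eta and alpha ∧ y = omega.
Checking each element gives: pi.

pi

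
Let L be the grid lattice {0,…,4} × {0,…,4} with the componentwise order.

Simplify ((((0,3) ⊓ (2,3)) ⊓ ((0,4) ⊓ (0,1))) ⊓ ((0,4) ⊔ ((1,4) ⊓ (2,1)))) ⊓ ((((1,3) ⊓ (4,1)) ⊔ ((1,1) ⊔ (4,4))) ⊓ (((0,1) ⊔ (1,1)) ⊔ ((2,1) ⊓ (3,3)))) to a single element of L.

(0,1)

(0,3) ∧ (2,3) = (0,3)
(0,4) ∧ (0,1) = (0,1)
(0,3) ∧ (0,1) = (0,1)
(1,4) ∧ (2,1) = (1,1)
(0,4) ∨ (1,1) = (1,4)
(0,1) ∧ (1,4) = (0,1)
(1,3) ∧ (4,1) = (1,1)
(1,1) ∨ (4,4) = (4,4)
(1,1) ∨ (4,4) = (4,4)
(0,1) ∨ (1,1) = (1,1)
(2,1) ∧ (3,3) = (2,1)
(1,1) ∨ (2,1) = (2,1)
(4,4) ∧ (2,1) = (2,1)
(0,1) ∧ (2,1) = (0,1)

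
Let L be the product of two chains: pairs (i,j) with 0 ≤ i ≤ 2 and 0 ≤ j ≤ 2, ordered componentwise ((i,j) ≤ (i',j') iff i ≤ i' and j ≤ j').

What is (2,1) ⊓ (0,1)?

(0,1)

In a product of chains, the meet is componentwise min, giving (0,1).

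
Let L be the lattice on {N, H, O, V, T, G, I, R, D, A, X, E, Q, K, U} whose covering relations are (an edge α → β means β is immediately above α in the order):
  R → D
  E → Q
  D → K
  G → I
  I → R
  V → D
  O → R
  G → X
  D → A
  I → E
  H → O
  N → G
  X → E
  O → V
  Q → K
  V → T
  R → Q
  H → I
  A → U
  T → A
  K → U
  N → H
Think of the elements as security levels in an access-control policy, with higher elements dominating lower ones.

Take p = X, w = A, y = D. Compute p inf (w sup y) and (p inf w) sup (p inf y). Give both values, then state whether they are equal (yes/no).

w sup y = A, so p inf (w sup y) = X inf A = G.
p inf w = G and p inf y = G, so (p inf w) sup (p inf y) = G sup G = G.
Equal: yes.

G; G; yes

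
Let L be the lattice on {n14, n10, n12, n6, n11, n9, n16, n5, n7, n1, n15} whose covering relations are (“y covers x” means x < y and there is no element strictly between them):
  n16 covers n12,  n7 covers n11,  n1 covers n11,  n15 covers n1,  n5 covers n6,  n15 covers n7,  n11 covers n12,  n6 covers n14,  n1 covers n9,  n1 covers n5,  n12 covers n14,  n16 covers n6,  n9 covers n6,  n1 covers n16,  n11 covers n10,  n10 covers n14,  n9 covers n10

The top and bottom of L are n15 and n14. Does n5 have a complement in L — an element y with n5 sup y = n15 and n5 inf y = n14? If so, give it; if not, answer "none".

Need y with n5 ∨ y = n15 and n5 ∧ y = n14.
Checking each element gives: n7.

n7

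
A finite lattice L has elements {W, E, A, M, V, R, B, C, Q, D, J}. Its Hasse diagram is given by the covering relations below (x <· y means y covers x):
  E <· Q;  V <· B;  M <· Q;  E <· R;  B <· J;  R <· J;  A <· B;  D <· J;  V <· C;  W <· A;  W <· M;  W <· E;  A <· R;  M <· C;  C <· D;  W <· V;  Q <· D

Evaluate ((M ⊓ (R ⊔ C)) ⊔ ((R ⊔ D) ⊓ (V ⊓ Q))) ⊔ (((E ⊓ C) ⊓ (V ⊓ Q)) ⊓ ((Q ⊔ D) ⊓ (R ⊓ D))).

M

R ∨ C = J
M ∧ J = M
R ∨ D = J
V ∧ Q = W
J ∧ W = W
M ∨ W = M
E ∧ C = W
V ∧ Q = W
W ∧ W = W
Q ∨ D = D
R ∧ D = E
D ∧ E = E
W ∧ E = W
M ∨ W = M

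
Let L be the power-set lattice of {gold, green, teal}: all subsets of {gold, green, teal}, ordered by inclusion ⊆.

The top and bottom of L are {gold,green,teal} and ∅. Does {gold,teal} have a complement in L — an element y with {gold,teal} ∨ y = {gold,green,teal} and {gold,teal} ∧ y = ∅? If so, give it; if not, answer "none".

Need y with {gold,teal} ∨ y = {gold,green,teal} and {gold,teal} ∧ y = ∅.
Checking each element gives: {green}.

{green}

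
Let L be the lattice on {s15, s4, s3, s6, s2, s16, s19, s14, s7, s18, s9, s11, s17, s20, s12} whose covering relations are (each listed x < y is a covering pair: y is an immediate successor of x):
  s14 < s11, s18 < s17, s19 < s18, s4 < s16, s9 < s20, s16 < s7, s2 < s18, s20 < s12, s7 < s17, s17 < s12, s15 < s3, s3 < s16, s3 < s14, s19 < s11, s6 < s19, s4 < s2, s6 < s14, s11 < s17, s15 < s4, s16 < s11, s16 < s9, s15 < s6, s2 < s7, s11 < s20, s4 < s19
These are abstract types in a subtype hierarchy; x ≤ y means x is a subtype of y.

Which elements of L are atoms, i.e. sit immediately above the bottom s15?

The atoms are exactly the elements that cover s15: s3, s4, s6.

s3, s4, s6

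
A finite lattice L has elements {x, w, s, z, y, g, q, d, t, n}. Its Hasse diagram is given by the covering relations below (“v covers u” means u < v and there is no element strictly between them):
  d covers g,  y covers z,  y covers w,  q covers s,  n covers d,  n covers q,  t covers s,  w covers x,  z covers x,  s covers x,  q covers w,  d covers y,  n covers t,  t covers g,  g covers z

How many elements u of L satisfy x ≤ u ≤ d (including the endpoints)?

6

The interval [x, d] = {d, g, w, x, y, z}, which has 6 elements.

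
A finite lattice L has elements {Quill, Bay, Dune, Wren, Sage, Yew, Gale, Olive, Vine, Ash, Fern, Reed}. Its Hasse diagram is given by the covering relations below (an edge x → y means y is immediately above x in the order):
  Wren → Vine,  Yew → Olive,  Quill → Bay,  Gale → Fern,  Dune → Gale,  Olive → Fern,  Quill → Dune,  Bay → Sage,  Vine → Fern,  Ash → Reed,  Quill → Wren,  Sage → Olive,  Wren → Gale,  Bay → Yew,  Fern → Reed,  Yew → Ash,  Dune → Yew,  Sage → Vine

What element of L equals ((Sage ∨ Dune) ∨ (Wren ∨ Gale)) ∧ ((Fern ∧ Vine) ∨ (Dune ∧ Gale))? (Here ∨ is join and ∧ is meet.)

Sage ∨ Dune = Olive
Wren ∨ Gale = Gale
Olive ∨ Gale = Fern
Fern ∧ Vine = Vine
Dune ∧ Gale = Dune
Vine ∨ Dune = Fern
Fern ∧ Fern = Fern

Fern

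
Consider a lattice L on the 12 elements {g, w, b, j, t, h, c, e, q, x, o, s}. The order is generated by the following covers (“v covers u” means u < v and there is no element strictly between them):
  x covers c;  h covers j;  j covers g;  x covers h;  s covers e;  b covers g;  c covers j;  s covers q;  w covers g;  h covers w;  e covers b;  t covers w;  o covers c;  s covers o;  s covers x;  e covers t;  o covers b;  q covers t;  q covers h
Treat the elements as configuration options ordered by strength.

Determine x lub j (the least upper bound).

x

Common upper bounds of {x, j}: s, x.
The least among these is x.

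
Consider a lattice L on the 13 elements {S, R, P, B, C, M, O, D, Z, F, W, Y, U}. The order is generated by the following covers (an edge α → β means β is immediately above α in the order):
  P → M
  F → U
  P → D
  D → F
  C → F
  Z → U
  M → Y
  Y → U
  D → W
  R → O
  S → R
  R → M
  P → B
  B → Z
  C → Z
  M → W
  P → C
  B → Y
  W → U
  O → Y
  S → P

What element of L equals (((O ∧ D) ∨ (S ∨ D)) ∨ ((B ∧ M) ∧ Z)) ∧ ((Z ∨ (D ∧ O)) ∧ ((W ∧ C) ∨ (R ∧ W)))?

P

O ∧ D = S
S ∨ D = D
S ∨ D = D
B ∧ M = P
P ∧ Z = P
D ∨ P = D
D ∧ O = S
Z ∨ S = Z
W ∧ C = P
R ∧ W = R
P ∨ R = M
Z ∧ M = P
D ∧ P = P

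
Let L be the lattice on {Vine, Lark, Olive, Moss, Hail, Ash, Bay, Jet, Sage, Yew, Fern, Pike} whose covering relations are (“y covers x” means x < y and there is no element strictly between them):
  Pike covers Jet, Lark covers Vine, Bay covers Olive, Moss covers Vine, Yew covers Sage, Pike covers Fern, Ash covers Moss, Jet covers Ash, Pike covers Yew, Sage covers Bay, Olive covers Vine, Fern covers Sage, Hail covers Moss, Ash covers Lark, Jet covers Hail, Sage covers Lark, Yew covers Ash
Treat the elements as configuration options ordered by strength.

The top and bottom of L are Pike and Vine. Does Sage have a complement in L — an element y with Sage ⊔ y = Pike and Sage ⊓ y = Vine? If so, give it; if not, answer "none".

Need y with Sage ∨ y = Pike and Sage ∧ y = Vine.
Checking each element gives: Hail.

Hail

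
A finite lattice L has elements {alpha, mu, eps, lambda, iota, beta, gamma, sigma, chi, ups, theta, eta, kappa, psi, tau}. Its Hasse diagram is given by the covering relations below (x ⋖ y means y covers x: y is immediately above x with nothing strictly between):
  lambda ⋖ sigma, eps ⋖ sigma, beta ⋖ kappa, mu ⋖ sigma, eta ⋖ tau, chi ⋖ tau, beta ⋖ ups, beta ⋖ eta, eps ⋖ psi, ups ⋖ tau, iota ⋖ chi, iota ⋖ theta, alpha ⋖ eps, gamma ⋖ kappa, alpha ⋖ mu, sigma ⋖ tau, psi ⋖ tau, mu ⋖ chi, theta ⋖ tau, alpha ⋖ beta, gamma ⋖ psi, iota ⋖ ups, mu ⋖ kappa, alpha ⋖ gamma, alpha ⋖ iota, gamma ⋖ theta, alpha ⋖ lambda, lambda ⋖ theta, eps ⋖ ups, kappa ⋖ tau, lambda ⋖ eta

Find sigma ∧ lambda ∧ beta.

Common lower bounds of {sigma, lambda, beta}: alpha.
The greatest among these is alpha.

alpha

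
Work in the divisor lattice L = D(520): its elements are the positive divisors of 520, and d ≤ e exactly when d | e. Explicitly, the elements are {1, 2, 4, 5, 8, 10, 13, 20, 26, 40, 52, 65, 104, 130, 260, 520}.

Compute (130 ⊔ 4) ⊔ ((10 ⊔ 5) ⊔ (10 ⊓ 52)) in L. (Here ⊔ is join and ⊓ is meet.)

130 ∨ 4 = 260
10 ∨ 5 = 10
10 ∧ 52 = 2
10 ∨ 2 = 10
260 ∨ 10 = 260

260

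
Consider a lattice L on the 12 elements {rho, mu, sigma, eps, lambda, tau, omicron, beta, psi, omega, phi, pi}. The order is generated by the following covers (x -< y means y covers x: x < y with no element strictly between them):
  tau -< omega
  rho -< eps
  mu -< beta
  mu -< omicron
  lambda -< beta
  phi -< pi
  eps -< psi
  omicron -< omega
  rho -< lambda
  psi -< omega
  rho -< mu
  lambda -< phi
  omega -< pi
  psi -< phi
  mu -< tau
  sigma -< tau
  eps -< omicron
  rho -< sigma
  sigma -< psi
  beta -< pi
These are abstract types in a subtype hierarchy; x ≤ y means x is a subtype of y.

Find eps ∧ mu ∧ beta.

Common lower bounds of {eps, mu, beta}: rho.
The greatest among these is rho.

rho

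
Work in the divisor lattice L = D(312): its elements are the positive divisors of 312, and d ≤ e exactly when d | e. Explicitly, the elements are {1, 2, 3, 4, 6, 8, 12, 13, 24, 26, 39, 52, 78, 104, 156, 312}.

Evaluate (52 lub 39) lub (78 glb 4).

156

52 ∨ 39 = 156
78 ∧ 4 = 2
156 ∨ 2 = 156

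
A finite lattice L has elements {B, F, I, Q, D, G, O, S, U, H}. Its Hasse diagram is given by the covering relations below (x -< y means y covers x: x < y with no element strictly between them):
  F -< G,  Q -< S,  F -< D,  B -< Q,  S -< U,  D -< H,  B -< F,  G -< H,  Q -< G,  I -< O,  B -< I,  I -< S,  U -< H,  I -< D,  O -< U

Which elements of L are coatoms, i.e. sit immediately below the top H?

The coatoms are exactly the elements covered by H: D, G, U.

D, G, U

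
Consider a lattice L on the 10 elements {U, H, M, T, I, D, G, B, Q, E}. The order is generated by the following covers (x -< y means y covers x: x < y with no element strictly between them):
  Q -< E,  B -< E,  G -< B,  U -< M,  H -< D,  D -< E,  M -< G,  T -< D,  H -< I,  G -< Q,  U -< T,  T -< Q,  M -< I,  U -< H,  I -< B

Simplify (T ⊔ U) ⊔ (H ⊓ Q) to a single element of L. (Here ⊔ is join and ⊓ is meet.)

T ∨ U = T
H ∧ Q = U
T ∨ U = T

T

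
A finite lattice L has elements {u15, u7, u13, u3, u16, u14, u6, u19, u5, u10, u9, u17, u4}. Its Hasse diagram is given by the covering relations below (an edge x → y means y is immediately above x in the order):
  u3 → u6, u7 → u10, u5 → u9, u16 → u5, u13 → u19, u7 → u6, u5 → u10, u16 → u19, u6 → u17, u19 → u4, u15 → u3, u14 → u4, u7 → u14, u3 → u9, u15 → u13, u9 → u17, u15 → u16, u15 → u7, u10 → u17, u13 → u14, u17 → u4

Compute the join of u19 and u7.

Common upper bounds of {u19, u7}: u4.
The least among these is u4.

u4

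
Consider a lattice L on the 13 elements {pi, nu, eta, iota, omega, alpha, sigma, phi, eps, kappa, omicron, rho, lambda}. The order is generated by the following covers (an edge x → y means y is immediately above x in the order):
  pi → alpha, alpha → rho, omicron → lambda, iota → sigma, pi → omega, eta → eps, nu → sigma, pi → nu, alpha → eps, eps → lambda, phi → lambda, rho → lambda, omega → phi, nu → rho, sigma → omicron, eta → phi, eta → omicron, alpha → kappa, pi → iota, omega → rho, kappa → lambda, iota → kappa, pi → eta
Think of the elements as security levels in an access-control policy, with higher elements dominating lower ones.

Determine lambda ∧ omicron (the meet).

Common lower bounds of {lambda, omicron}: eta, iota, nu, omicron, pi, sigma.
The greatest among these is omicron.

omicron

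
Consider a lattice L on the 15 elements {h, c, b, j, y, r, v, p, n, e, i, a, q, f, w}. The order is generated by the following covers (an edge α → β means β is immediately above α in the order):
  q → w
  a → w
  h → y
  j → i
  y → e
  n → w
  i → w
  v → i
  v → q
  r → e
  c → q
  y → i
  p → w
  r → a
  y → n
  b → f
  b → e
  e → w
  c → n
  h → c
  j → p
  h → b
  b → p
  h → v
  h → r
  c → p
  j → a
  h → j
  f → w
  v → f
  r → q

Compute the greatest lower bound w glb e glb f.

Common lower bounds of {w, e, f}: b, h.
The greatest among these is b.

b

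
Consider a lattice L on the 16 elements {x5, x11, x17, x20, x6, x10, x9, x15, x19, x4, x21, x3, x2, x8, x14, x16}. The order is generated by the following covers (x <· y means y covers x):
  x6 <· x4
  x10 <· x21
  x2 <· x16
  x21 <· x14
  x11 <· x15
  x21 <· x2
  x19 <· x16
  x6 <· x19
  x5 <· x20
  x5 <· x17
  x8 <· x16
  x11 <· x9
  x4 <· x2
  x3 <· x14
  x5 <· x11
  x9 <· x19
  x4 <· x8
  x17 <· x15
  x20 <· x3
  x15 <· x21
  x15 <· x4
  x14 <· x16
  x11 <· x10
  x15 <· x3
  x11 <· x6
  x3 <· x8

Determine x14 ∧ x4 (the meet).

Common lower bounds of {x14, x4}: x11, x15, x17, x5.
The greatest among these is x15.

x15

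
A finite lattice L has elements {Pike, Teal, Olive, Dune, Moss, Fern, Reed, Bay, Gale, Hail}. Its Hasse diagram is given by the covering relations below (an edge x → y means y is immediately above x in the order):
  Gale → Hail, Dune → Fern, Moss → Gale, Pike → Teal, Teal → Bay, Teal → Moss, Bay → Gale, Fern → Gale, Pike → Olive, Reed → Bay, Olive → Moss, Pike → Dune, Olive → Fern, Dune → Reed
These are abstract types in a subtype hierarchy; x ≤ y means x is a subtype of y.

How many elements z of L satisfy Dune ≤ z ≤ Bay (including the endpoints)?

3

The interval [Dune, Bay] = {Bay, Dune, Reed}, which has 3 elements.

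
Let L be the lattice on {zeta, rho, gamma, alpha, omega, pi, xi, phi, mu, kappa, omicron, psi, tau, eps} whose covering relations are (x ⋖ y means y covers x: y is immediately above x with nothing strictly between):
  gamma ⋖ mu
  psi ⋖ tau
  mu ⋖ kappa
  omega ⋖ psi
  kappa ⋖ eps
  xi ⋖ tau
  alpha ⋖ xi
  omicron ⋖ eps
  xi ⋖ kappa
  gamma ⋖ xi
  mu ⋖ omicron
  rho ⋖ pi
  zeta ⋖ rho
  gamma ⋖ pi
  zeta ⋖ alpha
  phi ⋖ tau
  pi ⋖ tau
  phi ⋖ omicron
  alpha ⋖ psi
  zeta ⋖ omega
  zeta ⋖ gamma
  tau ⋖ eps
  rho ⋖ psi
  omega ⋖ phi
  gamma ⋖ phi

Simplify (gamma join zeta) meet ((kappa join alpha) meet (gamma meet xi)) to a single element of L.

gamma ∨ zeta = gamma
kappa ∨ alpha = kappa
gamma ∧ xi = gamma
kappa ∧ gamma = gamma
gamma ∧ gamma = gamma

gamma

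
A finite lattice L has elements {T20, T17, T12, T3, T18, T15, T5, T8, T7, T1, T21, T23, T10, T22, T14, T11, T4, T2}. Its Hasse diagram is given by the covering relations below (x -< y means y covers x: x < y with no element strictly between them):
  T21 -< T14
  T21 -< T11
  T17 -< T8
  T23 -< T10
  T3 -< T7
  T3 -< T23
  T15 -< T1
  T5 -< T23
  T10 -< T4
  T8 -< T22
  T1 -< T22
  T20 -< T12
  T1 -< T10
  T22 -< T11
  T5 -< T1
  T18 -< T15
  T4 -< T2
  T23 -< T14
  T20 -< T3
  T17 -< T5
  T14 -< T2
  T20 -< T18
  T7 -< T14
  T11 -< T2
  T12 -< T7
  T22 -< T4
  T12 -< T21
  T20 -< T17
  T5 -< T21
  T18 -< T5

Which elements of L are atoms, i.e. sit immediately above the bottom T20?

T12, T17, T18, T3

The atoms are exactly the elements that cover T20: T12, T17, T18, T3.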